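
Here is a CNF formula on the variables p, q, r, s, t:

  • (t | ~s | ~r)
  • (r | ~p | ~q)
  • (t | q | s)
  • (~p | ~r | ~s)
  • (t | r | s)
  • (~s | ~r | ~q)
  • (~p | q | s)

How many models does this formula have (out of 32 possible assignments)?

14

Split on s, then r.
  s=1, r=1: remaining (p,q,t) ∈ {(0,0,1)} — 1.
  s=1, r=0: t free; 3 ways for (p,q) × 2^1 = 6.
  s=0, r=1: 5 of the 8 assignments to (p,q,t) work.
  s=0, r=0: remaining (p,q,t) ∈ {(0,0,1); (0,1,1)} — 2.
Total: 1 + 6 + 5 + 2 = 14.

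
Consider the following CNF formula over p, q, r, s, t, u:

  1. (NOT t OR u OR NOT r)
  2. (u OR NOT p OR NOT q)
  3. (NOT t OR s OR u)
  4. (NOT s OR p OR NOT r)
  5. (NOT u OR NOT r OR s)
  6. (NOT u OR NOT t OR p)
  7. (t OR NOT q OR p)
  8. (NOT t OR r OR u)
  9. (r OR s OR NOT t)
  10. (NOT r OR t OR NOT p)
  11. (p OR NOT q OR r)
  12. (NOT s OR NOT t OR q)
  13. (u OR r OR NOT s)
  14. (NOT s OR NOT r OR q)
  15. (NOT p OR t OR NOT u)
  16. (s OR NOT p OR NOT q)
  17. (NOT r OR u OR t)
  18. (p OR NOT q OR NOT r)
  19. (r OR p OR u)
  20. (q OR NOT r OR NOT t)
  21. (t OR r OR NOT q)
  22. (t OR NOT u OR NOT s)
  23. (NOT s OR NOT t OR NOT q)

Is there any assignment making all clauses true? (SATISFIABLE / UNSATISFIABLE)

SATISFIABLE

Branch on p: take p = True.
Set q = False and propagate.
For the remaining variables, r = False, s = False, t = False, u = False works.
So p = True, q = False, r = False, s = False, t = False, u = False is a satisfying assignment.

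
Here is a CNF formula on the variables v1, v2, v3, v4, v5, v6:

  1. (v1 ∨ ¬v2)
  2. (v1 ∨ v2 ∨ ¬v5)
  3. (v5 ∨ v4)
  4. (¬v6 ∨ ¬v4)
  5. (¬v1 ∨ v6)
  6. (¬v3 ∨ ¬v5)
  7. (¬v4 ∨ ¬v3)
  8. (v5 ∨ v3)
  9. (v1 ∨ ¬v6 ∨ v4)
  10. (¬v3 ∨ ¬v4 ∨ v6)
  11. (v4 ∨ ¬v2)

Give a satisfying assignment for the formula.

v1=1, v2=0, v3=0, v4=0, v5=1, v6=1

Check each clause:
  1. (v1 ∨ ¬v2) — v1 is true.
  2. (¬v5 ∨ v1 ∨ v2) — v1 is true.
  3. (v5 ∨ v4) — v5 is true.
  4. (¬v6 ∨ ¬v4) — ¬v4 is true.
  5. (v6 ∨ ¬v1) — v6 is true.
  6. (¬v5 ∨ ¬v3) — ¬v3 is true.
  7. (¬v4 ∨ ¬v3) — ¬v4 is true.
  8. (v3 ∨ v5) — v5 is true.
  9. (v4 ∨ v1 ∨ ¬v6) — v1 is true.
  10. (¬v4 ∨ ¬v3 ∨ v6) — ¬v4 is true.
  11. (¬v2 ∨ v4) — ¬v2 is true.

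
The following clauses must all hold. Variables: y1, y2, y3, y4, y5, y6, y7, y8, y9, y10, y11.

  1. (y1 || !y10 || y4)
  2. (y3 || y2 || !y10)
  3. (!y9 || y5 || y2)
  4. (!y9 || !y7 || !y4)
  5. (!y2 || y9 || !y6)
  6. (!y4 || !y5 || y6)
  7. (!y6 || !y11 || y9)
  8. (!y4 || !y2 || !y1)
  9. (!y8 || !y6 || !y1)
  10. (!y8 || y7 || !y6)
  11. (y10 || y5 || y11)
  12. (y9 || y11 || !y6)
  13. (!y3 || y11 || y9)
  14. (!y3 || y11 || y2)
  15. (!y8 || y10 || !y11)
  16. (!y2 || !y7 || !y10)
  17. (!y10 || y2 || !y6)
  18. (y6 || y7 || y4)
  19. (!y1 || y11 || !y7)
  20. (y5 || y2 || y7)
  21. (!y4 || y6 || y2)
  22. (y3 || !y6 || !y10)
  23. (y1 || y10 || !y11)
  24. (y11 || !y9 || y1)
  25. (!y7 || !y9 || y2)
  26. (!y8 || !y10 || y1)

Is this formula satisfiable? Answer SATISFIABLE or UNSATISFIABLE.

Pure literal: y8 appears only negated; assign y8 = False.
Branch on y1: take y1 = False.
Try y2 = False.
For the remaining variables, y3 = False, y4 = False, y5 = True, y6 = False, y7 = True, y9 = False, y10 = False, y11 = False works.
Every clause has at least one true literal under this assignment.
So y1 = F  y2 = F  y3 = F  y4 = F  y5 = T  y6 = F  y7 = T  y8 = F  y9 = F  y10 = F  y11 = F is a satisfying assignment.

SATISFIABLE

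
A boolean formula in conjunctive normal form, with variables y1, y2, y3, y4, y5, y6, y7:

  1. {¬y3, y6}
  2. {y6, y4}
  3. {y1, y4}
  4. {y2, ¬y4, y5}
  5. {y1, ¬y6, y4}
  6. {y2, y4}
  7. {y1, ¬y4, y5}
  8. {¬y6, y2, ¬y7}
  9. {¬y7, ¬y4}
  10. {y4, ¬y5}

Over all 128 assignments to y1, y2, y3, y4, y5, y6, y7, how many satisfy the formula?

Split on y4, then y6.
  y4=1, y6=1: y3 free; 5 ways for (y1,y2,y5,y7) × 2^1 = 10.
  y4=1, y6=0: 5 of the 32 assignments to (y1,y2,y3,y5,y7) work.
  y4=0, y6=1: remaining (y1,y2,y3,y5,y7) ∈ {(1,1,0,0,0); (1,1,0,0,1); (1,1,1,0,0); (1,1,1,0,1)} — 4.
  y4=0, y6=0: a clause becomes empty — 0.
Total: 10 + 5 + 4 + 0 = 19.

19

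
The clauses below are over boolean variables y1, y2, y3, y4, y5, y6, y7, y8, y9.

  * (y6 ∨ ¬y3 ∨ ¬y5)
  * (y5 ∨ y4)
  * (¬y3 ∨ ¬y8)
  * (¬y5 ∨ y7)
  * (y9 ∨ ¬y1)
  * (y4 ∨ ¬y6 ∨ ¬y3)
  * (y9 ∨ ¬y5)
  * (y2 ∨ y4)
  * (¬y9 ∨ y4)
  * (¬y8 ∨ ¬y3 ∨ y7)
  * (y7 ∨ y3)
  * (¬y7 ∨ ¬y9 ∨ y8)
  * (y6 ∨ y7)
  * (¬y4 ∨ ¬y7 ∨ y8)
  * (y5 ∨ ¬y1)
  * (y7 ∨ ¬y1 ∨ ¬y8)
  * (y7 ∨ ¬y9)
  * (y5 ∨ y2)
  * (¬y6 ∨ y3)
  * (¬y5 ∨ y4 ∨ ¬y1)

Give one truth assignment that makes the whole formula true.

y1=False, y2=True, y3=True, y4=True, y5=False, y6=True, y7=False, y8=False, y9=False

Check each clause:
  1. (¬y5 ∨ ¬y3 ∨ y6) — ¬y5 is true.
  2. (y4 ∨ y5) — y4 is true.
  3. (¬y3 ∨ ¬y8) — ¬y8 is true.
  4. (¬y5 ∨ y7) — ¬y5 is true.
  5. (y9 ∨ ¬y1) — ¬y1 is true.
  6. (¬y3 ∨ ¬y6 ∨ y4) — y4 is true.
  7. (¬y5 ∨ y9) — ¬y5 is true.
  8. (y2 ∨ y4) — y2 is true.
  9. (¬y9 ∨ y4) — y4 is true.
  10. (y7 ∨ ¬y3 ∨ ¬y8) — ¬y8 is true.
  11. (y3 ∨ y7) — y3 is true.
  12. (y8 ∨ ¬y9 ∨ ¬y7) — ¬y7 is true.
  13. (y7 ∨ y6) — y6 is true.
  14. (¬y7 ∨ ¬y4 ∨ y8) — ¬y7 is true.
  15. (y5 ∨ ¬y1) — ¬y1 is true.
  16. (¬y1 ∨ y7 ∨ ¬y8) — ¬y8 is true.
  17. (y7 ∨ ¬y9) — ¬y9 is true.
  18. (y2 ∨ y5) — y2 is true.
  19. (y3 ∨ ¬y6) — y3 is true.
  20. (¬y1 ∨ ¬y5 ∨ y4) — ¬y5 is true.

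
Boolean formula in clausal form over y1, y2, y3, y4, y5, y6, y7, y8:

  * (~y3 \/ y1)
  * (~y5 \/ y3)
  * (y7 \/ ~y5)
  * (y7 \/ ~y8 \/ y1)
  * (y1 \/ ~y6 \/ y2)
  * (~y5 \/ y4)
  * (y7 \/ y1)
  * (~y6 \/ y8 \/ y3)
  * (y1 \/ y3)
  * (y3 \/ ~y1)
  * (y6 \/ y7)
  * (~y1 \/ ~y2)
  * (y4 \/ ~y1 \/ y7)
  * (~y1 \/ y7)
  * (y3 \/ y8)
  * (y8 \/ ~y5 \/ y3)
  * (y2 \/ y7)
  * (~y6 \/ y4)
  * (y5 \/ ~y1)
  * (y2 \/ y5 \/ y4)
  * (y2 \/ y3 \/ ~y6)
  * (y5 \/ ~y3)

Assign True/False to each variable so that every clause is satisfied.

y4 occurs only positively in the remaining clauses — set y4 = True.
Pure literal: y7 appears only positively; assign y7 = True.
Set y1 = True and propagate.
  then y3 is forced to True.
  then y2 is forced to False.
  then y5 is forced to True.
y6, y8 are now unconstrained; take y6 = True, y8 = True.

y1=T  y2=F  y3=T  y4=T  y5=T  y6=T  y7=T  y8=T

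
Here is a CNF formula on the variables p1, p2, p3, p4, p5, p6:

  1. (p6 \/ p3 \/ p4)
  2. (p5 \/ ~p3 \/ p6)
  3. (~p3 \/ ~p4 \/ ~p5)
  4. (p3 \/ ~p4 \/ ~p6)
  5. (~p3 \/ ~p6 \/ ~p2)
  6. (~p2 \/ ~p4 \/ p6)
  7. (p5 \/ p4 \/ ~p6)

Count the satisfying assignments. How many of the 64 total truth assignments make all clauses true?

16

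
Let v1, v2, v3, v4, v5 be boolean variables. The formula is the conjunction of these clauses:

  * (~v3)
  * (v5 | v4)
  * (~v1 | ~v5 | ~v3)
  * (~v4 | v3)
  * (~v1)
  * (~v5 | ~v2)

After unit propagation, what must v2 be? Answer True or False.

False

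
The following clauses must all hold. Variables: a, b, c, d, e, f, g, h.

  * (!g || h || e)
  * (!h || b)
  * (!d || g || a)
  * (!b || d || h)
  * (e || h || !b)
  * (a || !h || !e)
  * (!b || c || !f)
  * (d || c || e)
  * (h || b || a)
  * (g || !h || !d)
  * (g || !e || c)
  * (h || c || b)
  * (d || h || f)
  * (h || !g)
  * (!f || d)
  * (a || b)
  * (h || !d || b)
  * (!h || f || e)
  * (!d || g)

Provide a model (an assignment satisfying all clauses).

a occurs only positively in the remaining clauses — set a = True.
Branch on b: take b = True.
Set c = False and propagate.
  then f is forced to False.
Branch on d: take d = False.
  then h is forced to True.
  then e is forced to True.
  then g is forced to True.

a=T, b=T, c=F, d=F, e=T, f=F, g=T, h=T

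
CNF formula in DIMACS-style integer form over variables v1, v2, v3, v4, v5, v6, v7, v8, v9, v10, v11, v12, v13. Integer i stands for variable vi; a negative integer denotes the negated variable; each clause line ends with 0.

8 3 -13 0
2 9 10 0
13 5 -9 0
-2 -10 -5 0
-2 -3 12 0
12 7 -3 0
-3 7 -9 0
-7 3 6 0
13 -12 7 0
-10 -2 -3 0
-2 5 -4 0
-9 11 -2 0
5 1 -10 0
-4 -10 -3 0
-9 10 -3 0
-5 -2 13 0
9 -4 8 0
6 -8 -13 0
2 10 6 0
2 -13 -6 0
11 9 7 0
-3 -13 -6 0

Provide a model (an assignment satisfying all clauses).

v1=True  v2=True  v3=False  v4=False  v5=True  v6=True  v7=True  v8=True  v9=False  v10=False  v11=True  v12=False  v13=True

Check each clause:
  1. (¬v13 ∨ v8 ∨ v3) — v8 is true.
  2. (v10 ∨ v2 ∨ v9) — v2 is true.
  3. (v13 ∨ v5 ∨ ¬v9) — v5 is true.
  4. (¬v2 ∨ ¬v5 ∨ ¬v10) — ¬v10 is true.
  5. (¬v2 ∨ ¬v3 ∨ v12) — ¬v3 is true.
  6. (v12 ∨ ¬v3 ∨ v7) — ¬v3 is true.
  7. (¬v3 ∨ ¬v9 ∨ v7) — v7 is true.
  8. (¬v7 ∨ v6 ∨ v3) — v6 is true.
  9. (v7 ∨ v13 ∨ ¬v12) — ¬v12 is true.
  10. (¬v3 ∨ ¬v2 ∨ ¬v10) — ¬v3 is true.
  11. (¬v2 ∨ v5 ∨ ¬v4) — ¬v4 is true.
  12. (v11 ∨ ¬v2 ∨ ¬v9) — v11 is true.
  13. (v1 ∨ ¬v10 ∨ v5) — v1 is true.
  14. (¬v3 ∨ ¬v10 ∨ ¬v4) — ¬v4 is true.
  15. (¬v3 ∨ ¬v9 ∨ v10) — ¬v3 is true.
  16. (v13 ∨ ¬v5 ∨ ¬v2) — v13 is true.
  17. (v8 ∨ ¬v4 ∨ v9) — v8 is true.
  18. (¬v13 ∨ ¬v8 ∨ v6) — v6 is true.
  19. (v10 ∨ v2 ∨ v6) — v2 is true.
  20. (¬v6 ∨ v2 ∨ ¬v13) — v2 is true.
  21. (v9 ∨ v7 ∨ v11) — v11 is true.
  22. (¬v3 ∨ ¬v13 ∨ ¬v6) — ¬v3 is true.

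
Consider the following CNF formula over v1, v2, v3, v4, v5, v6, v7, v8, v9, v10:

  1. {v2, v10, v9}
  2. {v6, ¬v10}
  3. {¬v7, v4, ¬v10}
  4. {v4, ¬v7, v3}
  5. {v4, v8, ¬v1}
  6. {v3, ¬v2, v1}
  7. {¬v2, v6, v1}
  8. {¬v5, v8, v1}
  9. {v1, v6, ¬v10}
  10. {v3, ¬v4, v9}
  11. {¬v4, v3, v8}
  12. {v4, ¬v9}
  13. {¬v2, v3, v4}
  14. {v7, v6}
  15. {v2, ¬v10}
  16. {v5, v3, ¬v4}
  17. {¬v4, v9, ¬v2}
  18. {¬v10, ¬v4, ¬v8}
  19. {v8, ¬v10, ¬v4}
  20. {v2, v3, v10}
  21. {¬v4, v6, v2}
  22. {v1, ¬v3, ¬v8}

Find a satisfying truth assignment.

v1=True, v2=True, v3=True, v4=True, v5=True, v6=True, v7=True, v8=True, v9=True, v10=False

v6 occurs only positively in the remaining clauses — set v6 = True.
Try v1 = True.
Branch on v2: take v2 = True.
The remaining clauses are satisfied by v3 = True, v4 = True, v5 = True, v7 = True, v8 = True, v9 = True, v10 = False.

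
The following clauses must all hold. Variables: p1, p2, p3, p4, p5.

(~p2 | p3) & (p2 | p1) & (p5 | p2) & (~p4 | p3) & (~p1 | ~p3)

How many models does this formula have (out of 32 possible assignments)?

Satisfying assignments:
  p1=F p2=T p3=T p4=F p5=F
  p1=F p2=T p3=T p4=F p5=T
  p1=F p2=T p3=T p4=T p5=F
  p1=F p2=T p3=T p4=T p5=T
  p1=T p2=F p3=F p4=F p5=T
That's 5 in total.

5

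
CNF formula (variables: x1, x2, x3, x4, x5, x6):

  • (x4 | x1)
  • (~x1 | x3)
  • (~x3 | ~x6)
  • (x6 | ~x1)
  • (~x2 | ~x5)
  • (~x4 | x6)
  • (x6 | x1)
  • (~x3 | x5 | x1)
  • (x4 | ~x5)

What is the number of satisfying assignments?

3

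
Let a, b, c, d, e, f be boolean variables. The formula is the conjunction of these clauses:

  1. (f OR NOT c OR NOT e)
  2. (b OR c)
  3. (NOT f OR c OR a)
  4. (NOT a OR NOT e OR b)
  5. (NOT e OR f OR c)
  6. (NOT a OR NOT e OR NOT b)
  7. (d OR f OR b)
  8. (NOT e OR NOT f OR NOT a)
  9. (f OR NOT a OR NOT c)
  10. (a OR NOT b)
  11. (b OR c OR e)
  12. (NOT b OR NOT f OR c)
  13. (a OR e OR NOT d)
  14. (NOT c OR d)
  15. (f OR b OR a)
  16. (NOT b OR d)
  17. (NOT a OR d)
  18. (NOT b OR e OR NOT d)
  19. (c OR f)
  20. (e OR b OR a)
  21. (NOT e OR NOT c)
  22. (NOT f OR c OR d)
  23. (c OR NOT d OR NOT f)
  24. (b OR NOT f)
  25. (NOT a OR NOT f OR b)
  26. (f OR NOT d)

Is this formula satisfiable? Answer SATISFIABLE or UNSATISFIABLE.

f = True:
  propagation gives b=True, a=True, e=False, c=True; an empty clause results — contradiction.
f = False:
  propagation gives c=True, e=False, a=False, b=False; an empty clause results — contradiction.
Every branch closes, so no satisfying assignment exists.

UNSATISFIABLE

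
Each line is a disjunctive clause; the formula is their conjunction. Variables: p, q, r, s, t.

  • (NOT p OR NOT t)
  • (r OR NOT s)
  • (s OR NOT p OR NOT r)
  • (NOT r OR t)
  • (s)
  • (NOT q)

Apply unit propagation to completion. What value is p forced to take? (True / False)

False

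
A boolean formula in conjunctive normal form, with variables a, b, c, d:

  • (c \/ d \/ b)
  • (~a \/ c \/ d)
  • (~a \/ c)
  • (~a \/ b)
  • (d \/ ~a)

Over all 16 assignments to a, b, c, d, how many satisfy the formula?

8

Split on a, then c.
  a=1, c=1: remaining (b,d) ∈ {(1,1)} — 1.
  a=1, c=0: a clause becomes empty — 0.
  a=0, c=1: remaining (b,d) ∈ {(0,0); (0,1); (1,0); (1,1)} — 4.
  a=0, c=0: remaining (b,d) ∈ {(0,1); (1,0); (1,1)} — 3.
Total: 1 + 0 + 4 + 3 = 8.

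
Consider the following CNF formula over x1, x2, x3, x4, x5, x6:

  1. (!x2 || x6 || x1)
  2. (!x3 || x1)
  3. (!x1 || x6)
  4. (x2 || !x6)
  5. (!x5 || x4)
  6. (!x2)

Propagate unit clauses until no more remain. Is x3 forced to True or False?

False

(!x2) stands alone — x2 = False.
(x2 || !x6) with x2 = False leaves only !x6, so x6 = False.
In (!x1 || x6), x6 is now false; !x1 must hold, so x1 = False.
In (!x3 || x1), x1 is now false; !x3 must hold, so x3 = False.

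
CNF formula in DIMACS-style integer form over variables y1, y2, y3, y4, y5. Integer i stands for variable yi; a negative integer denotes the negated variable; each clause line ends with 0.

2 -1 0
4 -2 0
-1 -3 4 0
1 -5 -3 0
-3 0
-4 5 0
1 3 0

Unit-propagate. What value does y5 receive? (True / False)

(!y3) is a unit clause: y3 = False.
In (y3 || y1), y3 is now false; y1 must hold, so y1 = True.
(y2 || !y1) with y1 = True leaves only y2, so y2 = True.
From (y4 || !y2) and y2 = True: y4 = True.
In (!y4 || y5), !y4 is now false; y5 must hold, so y5 = True.

True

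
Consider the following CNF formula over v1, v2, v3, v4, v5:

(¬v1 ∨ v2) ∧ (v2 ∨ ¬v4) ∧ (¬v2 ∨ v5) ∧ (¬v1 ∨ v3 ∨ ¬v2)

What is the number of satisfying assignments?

10

Split on v2, then v1.
  v2=1, v1=1: remaining (v3,v4,v5) ∈ {(1,0,1); (1,1,1)} — 2.
  v2=1, v1=0: remaining (v3,v4,v5) ∈ {(0,0,1); (0,1,1); (1,0,1); (1,1,1)} — 4.
  v2=0, v1=1: a clause becomes empty — 0.
  v2=0, v1=0: remaining (v3,v4,v5) ∈ {(0,0,0); (0,0,1); (1,0,0); (1,0,1)} — 4.
Total: 2 + 4 + 0 + 4 = 10.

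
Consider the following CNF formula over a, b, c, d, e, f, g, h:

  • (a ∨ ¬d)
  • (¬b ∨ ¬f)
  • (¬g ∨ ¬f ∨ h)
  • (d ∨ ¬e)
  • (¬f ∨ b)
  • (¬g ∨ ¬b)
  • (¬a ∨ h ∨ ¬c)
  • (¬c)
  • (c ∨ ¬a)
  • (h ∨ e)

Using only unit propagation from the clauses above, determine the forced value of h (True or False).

True

Unit clause (¬c) sets c = False.
From (¬a ∨ c) and c = False: a = False.
(a ∨ ¬d): since a = False, the clause reduces to (¬d). d = False.
From (¬e ∨ d) and d = False: e = False.
(e ∨ h): since e = False, the clause reduces to (h). h = True.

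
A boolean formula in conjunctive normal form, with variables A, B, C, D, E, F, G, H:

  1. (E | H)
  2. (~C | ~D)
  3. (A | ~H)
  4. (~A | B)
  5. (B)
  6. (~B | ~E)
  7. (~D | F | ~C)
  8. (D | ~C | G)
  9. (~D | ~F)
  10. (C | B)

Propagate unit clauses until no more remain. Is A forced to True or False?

Unit clause (B) sets B = True.
(~E | ~B): since B = True, the clause reduces to (~E). E = False.
From (H | E) and E = False: H = True.
From (A | ~H) and H = True: A = True.

True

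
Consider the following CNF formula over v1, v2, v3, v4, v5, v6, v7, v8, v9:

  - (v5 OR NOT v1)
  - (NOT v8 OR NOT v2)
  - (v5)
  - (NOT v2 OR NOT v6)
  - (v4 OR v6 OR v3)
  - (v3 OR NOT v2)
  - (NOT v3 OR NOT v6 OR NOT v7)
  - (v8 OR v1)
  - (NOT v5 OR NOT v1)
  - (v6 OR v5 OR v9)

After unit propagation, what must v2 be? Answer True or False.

False

(v5) stands alone — v5 = True.
In (NOT v5 OR NOT v1), NOT v5 is now false; NOT v1 must hold, so v1 = False.
(v8 OR v1) with v1 = False leaves only v8, so v8 = True.
(NOT v2 OR NOT v8): since v8 = True, the clause reduces to (NOT v2). v2 = False.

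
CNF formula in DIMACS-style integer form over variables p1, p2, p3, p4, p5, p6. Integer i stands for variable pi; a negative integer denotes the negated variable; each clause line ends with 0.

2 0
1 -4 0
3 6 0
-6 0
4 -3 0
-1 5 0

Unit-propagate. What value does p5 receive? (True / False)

True

(p2) is a unit clause: p2 = True.
Unit clause (~p6) sets p6 = False.
From (p3 | p6) and p6 = False: p3 = True.
(p4 | ~p3): since p3 = True, the clause reduces to (p4). p4 = True.
In (~p4 | p1), ~p4 is now false; p1 must hold, so p1 = True.
(p5 | ~p1) with p1 = True leaves only p5, so p5 = True.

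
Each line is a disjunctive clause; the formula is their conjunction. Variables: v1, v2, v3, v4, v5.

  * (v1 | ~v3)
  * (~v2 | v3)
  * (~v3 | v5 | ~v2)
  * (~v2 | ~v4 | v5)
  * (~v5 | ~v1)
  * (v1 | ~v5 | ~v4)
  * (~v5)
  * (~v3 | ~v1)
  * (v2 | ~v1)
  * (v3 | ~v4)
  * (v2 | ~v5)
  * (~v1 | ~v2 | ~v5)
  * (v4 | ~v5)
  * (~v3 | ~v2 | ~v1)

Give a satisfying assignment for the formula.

v1 = F, v2 = F, v3 = F, v4 = F, v5 = F

The clause (~v5) is unit: v5 must be False.
v4 occurs only negated in the remaining clauses — set v4 = False.
Branch on v1: take v1 = False.
  then v3 is forced to False.
  then v2 is forced to False.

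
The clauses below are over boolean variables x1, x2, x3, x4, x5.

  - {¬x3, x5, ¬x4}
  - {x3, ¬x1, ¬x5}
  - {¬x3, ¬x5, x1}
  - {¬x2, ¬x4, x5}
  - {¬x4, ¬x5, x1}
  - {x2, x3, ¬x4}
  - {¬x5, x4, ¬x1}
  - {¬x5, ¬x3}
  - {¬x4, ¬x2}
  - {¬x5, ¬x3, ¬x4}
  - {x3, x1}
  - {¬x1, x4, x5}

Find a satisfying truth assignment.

x1=F, x2=T, x3=T, x4=F, x5=F

Check each clause:
  1. {¬x4, ¬x3, x5} — ¬x4 is true.
  2. {¬x5, ¬x1, x3} — x3 is true.
  3. {¬x3, ¬x5, x1} — ¬x5 is true.
  4. {¬x2, x5, ¬x4} — ¬x4 is true.
  5. {¬x4, ¬x5, x1} — ¬x5 is true.
  6. {x3, ¬x4, x2} — x2 is true.
  7. {x4, ¬x5, ¬x1} — ¬x5 is true.
  8. {¬x3, ¬x5} — ¬x5 is true.
  9. {¬x2, ¬x4} — ¬x4 is true.
  10. {¬x3, ¬x5, ¬x4} — ¬x5 is true.
  11. {x3, x1} — x3 is true.
  12. {x4, ¬x1, x5} — ¬x1 is true.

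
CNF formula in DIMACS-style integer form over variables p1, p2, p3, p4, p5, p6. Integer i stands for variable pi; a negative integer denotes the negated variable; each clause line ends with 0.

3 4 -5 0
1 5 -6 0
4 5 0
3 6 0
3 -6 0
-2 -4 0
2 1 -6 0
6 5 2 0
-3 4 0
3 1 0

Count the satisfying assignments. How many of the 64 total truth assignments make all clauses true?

4

The models are:
  p1=F p2=F p3=T p4=T p5=T p6=F
  p1=T p2=F p3=T p4=T p5=F p6=T
  p1=T p2=F p3=T p4=T p5=T p6=F
  p1=T p2=F p3=T p4=T p5=T p6=T
Count: 4.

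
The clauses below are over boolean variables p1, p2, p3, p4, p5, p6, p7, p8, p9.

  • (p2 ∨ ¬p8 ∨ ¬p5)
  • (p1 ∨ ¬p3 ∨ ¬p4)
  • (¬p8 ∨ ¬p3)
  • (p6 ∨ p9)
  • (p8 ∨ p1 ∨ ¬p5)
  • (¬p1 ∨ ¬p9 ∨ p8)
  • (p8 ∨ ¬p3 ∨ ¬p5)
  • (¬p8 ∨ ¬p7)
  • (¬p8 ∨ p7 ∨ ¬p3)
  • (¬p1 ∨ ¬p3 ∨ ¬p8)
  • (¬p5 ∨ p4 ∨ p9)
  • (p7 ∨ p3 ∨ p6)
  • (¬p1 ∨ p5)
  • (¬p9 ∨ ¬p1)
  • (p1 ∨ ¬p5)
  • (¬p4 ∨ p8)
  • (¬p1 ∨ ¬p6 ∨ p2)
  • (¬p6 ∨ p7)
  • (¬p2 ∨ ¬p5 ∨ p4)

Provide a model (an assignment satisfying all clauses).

p1=F, p2=T, p3=T, p4=F, p5=F, p6=F, p7=F, p8=F, p9=T

Check each clause:
  1. (¬p5 ∨ p2 ∨ ¬p8) — ¬p8 is true.
  2. (¬p4 ∨ p1 ∨ ¬p3) — ¬p4 is true.
  3. (¬p3 ∨ ¬p8) — ¬p8 is true.
  4. (p9 ∨ p6) — p9 is true.
  5. (p8 ∨ p1 ∨ ¬p5) — ¬p5 is true.
  6. (¬p1 ∨ p8 ∨ ¬p9) — ¬p1 is true.
  7. (¬p5 ∨ p8 ∨ ¬p3) — ¬p5 is true.
  8. (¬p8 ∨ ¬p7) — ¬p8 is true.
  9. (¬p8 ∨ p7 ∨ ¬p3) — ¬p8 is true.
  10. (¬p8 ∨ ¬p1 ∨ ¬p3) — ¬p8 is true.
  11. (¬p5 ∨ p4 ∨ p9) — p9 is true.
  12. (p6 ∨ p3 ∨ p7) — p3 is true.
  13. (p5 ∨ ¬p1) — ¬p1 is true.
  14. (¬p9 ∨ ¬p1) — ¬p1 is true.
  15. (¬p5 ∨ p1) — ¬p5 is true.
  16. (¬p4 ∨ p8) — ¬p4 is true.
  17. (¬p6 ∨ ¬p1 ∨ p2) — p2 is true.
  18. (¬p6 ∨ p7) — ¬p6 is true.
  19. (¬p2 ∨ ¬p5 ∨ p4) — ¬p5 is true.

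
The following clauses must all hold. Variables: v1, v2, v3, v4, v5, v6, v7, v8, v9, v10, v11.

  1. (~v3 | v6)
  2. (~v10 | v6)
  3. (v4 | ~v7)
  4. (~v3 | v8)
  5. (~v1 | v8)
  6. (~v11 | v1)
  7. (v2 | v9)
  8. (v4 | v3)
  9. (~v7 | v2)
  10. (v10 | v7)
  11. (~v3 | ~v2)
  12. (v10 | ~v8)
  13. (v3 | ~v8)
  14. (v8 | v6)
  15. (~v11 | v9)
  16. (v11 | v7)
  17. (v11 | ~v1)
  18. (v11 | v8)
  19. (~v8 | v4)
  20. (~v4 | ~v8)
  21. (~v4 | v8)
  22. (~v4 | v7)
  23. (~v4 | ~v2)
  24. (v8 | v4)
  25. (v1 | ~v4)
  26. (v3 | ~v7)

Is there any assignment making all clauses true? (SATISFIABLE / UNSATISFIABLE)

v8 = True:
  propagation gives v10=True, v6=True, v3=True, v2=False; an empty clause results — contradiction.
v8 = False:
  propagation gives v3=False, v1=False, v11=False; an empty clause results — contradiction.
Every branch closes, so no satisfying assignment exists.

UNSATISFIABLE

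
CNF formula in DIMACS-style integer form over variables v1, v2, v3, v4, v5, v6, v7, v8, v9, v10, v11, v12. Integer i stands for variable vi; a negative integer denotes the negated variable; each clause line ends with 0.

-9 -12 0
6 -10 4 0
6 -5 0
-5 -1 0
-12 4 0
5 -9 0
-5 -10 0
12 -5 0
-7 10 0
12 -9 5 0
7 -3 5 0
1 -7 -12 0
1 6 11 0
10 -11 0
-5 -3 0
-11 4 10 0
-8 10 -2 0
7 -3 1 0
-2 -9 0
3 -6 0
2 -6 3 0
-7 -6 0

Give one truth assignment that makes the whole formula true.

v1=T, v2=T, v3=F, v4=T, v5=F, v6=F, v7=F, v8=T, v9=F, v10=T, v11=F, v12=F

v4 occurs only positively in the remaining clauses — set v4 = True.
Pure literal: v9 appears only negated; assign v9 = False.
Try v1 = True.
  then v5 is forced to False.
Branch on v2: take v2 = True.
For the remaining variables, v3 = False, v6 = False, v7 = False, v8 = True, v10 = True, v11 = False, v12 = False works.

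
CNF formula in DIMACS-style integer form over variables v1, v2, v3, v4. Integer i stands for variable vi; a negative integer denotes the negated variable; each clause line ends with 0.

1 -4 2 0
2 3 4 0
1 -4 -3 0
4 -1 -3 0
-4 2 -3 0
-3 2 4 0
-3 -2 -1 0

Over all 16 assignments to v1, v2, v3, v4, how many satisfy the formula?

6

Satisfying assignments:
  v1=0 v2=1 v3=0 v4=0
  v1=0 v2=1 v3=0 v4=1
  v1=0 v2=1 v3=1 v4=0
  v1=1 v2=0 v3=0 v4=1
  v1=1 v2=1 v3=0 v4=0
  v1=1 v2=1 v3=0 v4=1
That's 6 in total.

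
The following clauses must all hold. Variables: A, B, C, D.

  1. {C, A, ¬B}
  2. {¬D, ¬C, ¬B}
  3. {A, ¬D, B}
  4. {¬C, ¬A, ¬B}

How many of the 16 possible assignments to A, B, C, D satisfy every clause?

9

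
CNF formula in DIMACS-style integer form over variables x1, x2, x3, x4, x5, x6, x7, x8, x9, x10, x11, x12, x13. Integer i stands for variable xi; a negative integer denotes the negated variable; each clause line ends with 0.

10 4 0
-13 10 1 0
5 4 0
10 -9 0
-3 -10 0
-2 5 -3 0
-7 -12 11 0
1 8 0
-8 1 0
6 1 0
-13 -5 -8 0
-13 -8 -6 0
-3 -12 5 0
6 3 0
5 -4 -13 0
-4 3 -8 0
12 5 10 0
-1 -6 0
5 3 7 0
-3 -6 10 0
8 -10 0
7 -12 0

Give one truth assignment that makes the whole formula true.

x1 = True, x2 = False, x3 = True, x4 = True, x5 = True, x6 = False, x7 = True, x8 = True, x9 = False, x10 = False, x11 = True, x12 = True, x13 = False

Check each clause:
  1. (x4 ∨ x10) — x4 is true.
  2. (x10 ∨ ¬x13 ∨ x1) — x1 is true.
  3. (x4 ∨ x5) — x4 is true.
  4. (x10 ∨ ¬x9) — ¬x9 is true.
  5. (¬x3 ∨ ¬x10) — ¬x10 is true.
  6. (x5 ∨ ¬x2 ∨ ¬x3) — x5 is true.
  7. (¬x12 ∨ ¬x7 ∨ x11) — x11 is true.
  8. (x8 ∨ x1) — x8 is true.
  9. (¬x8 ∨ x1) — x1 is true.
  10. (x6 ∨ x1) — x1 is true.
  11. (¬x13 ∨ ¬x5 ∨ ¬x8) — ¬x13 is true.
  12. (¬x6 ∨ ¬x13 ∨ ¬x8) — ¬x6 is true.
  13. (x5 ∨ ¬x3 ∨ ¬x12) — x5 is true.
  14. (x6 ∨ x3) — x3 is true.
  15. (x5 ∨ ¬x13 ∨ ¬x4) — ¬x13 is true.
  16. (¬x4 ∨ ¬x8 ∨ x3) — x3 is true.
  17. (x5 ∨ x10 ∨ x12) — x12 is true.
  18. (¬x6 ∨ ¬x1) — ¬x6 is true.
  19. (x7 ∨ x5 ∨ x3) — x3 is true.
  20. (x10 ∨ ¬x6 ∨ ¬x3) — ¬x6 is true.
  21. (x8 ∨ ¬x10) — x8 is true.
  22. (¬x12 ∨ x7) — x7 is true.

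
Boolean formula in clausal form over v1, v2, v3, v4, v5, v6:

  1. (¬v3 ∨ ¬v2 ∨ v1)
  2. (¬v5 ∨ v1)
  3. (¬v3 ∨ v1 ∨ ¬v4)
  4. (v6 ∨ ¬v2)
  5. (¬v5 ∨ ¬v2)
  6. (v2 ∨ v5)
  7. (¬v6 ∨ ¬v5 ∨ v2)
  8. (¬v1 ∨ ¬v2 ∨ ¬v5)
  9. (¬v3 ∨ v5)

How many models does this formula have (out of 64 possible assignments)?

The models are:
  v1=F v2=T v3=F v4=F v5=F v6=T
  v1=F v2=T v3=F v4=T v5=F v6=T
  v1=T v2=F v3=F v4=F v5=T v6=F
  v1=T v2=F v3=F v4=T v5=T v6=F
  v1=T v2=F v3=T v4=F v5=T v6=F
  v1=T v2=F v3=T v4=T v5=T v6=F
  v1=T v2=T v3=F v4=F v5=F v6=T
  v1=T v2=T v3=F v4=T v5=F v6=T
That's 8 in total.

8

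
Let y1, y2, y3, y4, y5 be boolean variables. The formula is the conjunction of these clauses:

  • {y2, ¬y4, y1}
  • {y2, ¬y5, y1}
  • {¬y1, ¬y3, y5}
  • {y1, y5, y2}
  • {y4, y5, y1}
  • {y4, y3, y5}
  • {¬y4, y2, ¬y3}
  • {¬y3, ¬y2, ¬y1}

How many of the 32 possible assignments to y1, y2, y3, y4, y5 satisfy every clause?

13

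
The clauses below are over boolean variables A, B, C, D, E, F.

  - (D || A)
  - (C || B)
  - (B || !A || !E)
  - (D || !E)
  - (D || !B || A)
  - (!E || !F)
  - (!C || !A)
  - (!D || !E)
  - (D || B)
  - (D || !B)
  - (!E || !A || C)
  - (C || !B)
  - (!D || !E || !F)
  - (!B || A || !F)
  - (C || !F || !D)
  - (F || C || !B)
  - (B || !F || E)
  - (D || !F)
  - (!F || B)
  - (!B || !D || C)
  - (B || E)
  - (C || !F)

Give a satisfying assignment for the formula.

A=F, B=T, C=T, D=T, E=F, F=F

Check each clause:
  1. (D || A) — D is true.
  2. (C || B) — B is true.
  3. (!A || B || !E) — B is true.
  4. (!E || D) — !E is true.
  5. (D || A || !B) — D is true.
  6. (!F || !E) — !F is true.
  7. (!A || !C) — !A is true.
  8. (!D || !E) — !E is true.
  9. (B || D) — B is true.
  10. (D || !B) — D is true.
  11. (C || !E || !A) — C is true.
  12. (C || !B) — C is true.
  13. (!E || !F || !D) — !F is true.
  14. (A || !F || !B) — !F is true.
  15. (C || !D || !F) — !F is true.
  16. (!B || F || C) — C is true.
  17. (E || B || !F) — !F is true.
  18. (!F || D) — !F is true.
  19. (B || !F) — !F is true.
  20. (C || !D || !B) — C is true.
  21. (B || E) — B is true.
  22. (!F || C) — !F is true.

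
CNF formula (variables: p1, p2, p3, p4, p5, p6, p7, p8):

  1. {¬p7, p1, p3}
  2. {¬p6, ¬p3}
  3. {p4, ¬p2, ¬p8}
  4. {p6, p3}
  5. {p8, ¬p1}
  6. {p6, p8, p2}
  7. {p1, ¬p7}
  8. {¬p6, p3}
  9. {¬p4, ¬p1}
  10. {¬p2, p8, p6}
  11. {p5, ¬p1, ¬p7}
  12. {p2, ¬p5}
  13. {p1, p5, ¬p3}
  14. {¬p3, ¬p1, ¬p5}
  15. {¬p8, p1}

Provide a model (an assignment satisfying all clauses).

p1 = T  p2 = F  p3 = T  p4 = F  p5 = F  p6 = F  p7 = F  p8 = T

p7 occurs only negated in the remaining clauses — set p7 = False.
Branch on p1: take p1 = True.
  then p8 is forced to True.
  then p4 is forced to False.
  then p2 is forced to False.
  then p5 is forced to False.
Try p3 = True.
  then p6 is forced to False.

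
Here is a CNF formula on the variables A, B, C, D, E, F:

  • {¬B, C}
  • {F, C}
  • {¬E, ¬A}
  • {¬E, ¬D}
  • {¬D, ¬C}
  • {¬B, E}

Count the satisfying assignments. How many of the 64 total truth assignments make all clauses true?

13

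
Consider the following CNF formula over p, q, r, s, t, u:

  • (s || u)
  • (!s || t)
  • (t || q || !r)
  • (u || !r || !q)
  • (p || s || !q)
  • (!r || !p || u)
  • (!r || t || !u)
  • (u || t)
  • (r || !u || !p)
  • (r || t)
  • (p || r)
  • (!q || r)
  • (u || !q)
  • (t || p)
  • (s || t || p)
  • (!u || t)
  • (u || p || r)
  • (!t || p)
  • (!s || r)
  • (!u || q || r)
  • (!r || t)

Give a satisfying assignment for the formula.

p=True, q=False, r=True, s=True, t=True, u=True

Check each clause:
  1. (u || s) — s is true.
  2. (t || !s) — t is true.
  3. (t || !r || q) — t is true.
  4. (u || !r || !q) — !q is true.
  5. (p || s || !q) — p is true.
  6. (u || !p || !r) — u is true.
  7. (t || !u || !r) — t is true.
  8. (t || u) — t is true.
  9. (r || !p || !u) — r is true.
  10. (t || r) — r is true.
  11. (p || r) — p is true.
  12. (r || !q) — r is true.
  13. (!q || u) — u is true.
  14. (t || p) — p is true.
  15. (p || s || t) — p is true.
  16. (t || !u) — t is true.
  17. (u || p || r) — p is true.
  18. (!t || p) — p is true.
  19. (r || !s) — r is true.
  20. (!u || r || q) — r is true.
  21. (t || !r) — t is true.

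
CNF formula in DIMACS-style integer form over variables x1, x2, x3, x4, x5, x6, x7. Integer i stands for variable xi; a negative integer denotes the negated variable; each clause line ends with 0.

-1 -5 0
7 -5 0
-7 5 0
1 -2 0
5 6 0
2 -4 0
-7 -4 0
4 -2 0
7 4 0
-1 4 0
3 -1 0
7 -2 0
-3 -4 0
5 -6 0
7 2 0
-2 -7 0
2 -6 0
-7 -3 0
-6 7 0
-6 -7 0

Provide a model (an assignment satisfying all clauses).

x1=0, x2=0, x3=0, x4=0, x5=1, x6=0, x7=1

Check each clause:
  1. (NOT x5 OR NOT x1) — NOT x1 is true.
  2. (x7 OR NOT x5) — x7 is true.
  3. (NOT x7 OR x5) — x5 is true.
  4. (x1 OR NOT x2) — NOT x2 is true.
  5. (x5 OR x6) — x5 is true.
  6. (NOT x4 OR x2) — NOT x4 is true.
  7. (NOT x7 OR NOT x4) — NOT x4 is true.
  8. (x4 OR NOT x2) — NOT x2 is true.
  9. (x7 OR x4) — x7 is true.
  10. (NOT x1 OR x4) — NOT x1 is true.
  11. (NOT x1 OR x3) — NOT x1 is true.
  12. (x7 OR NOT x2) — NOT x2 is true.
  13. (NOT x4 OR NOT x3) — NOT x4 is true.
  14. (NOT x6 OR x5) — NOT x6 is true.
  15. (x7 OR x2) — x7 is true.
  16. (NOT x7 OR NOT x2) — NOT x2 is true.
  17. (x2 OR NOT x6) — NOT x6 is true.
  18. (NOT x7 OR NOT x3) — NOT x3 is true.
  19. (x7 OR NOT x6) — NOT x6 is true.
  20. (NOT x7 OR NOT x6) — NOT x6 is true.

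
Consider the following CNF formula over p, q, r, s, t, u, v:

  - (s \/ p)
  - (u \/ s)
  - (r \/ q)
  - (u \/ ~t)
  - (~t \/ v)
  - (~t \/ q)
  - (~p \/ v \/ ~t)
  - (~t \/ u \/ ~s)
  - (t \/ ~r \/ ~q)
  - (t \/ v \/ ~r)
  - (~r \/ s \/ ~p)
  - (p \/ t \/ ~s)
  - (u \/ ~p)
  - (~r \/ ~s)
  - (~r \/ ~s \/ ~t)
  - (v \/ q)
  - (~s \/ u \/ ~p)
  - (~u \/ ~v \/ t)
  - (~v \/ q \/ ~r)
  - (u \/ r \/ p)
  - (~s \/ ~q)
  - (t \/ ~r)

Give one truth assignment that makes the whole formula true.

p = True  q = True  r = False  s = False  t = True  u = True  v = True

Set p = True and propagate.
  then u is forced to True.
For the remaining variables, q = True, r = False, s = False, t = True, v = True works.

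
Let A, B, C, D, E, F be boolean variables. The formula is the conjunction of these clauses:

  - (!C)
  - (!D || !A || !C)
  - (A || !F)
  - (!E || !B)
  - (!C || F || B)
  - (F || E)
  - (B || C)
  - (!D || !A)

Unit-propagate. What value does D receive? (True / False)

False

(!C) stands alone — C = False.
(C || B): since C = False, the clause reduces to (B). B = True.
From (!B || !E) and B = True: E = False.
From (E || F) and E = False: F = True.
In (!F || A), !F is now false; A must hold, so A = True.
In (!D || !A), !A is now false; !D must hold, so D = False.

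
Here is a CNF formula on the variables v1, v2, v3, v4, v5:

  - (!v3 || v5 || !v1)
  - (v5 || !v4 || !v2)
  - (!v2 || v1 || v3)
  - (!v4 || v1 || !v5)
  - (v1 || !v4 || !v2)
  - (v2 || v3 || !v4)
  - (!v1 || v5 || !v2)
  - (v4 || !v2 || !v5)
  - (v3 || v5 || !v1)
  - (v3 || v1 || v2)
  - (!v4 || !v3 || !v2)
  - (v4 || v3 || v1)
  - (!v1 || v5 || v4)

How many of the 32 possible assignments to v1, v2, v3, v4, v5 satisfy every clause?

8

Case analysis on v1 and v2:
  v1=T, v2=T: remaining (v3,v4,v5) ∈ {(F,T,T)} — 1.
  v1=T, v2=F: remaining (v3,v4,v5) ∈ {(F,F,T); (T,F,T); (T,T,T)} — 3.
  v1=F, v2=T: remaining (v3,v4,v5) ∈ {(T,F,F)} — 1.
  v1=F, v2=F: remaining (v3,v4,v5) ∈ {(T,F,F); (T,F,T); (T,T,F)} — 3.
Total: 1 + 3 + 1 + 3 = 8.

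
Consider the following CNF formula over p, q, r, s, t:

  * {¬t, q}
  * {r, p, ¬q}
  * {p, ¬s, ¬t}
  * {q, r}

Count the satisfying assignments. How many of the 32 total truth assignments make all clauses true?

15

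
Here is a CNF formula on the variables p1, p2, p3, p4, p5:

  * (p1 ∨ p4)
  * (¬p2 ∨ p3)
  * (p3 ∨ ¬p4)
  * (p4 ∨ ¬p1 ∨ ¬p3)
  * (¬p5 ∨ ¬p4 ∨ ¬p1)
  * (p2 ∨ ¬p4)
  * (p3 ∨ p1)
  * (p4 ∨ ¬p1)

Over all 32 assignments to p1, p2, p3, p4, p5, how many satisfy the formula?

3

Satisfying assignments:
  p1=0 p2=1 p3=1 p4=1 p5=0
  p1=0 p2=1 p3=1 p4=1 p5=1
  p1=1 p2=1 p3=1 p4=1 p5=0
Count: 3.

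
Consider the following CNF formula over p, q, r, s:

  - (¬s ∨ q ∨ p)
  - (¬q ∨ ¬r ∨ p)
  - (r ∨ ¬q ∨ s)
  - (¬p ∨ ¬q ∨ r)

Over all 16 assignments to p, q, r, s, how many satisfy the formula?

9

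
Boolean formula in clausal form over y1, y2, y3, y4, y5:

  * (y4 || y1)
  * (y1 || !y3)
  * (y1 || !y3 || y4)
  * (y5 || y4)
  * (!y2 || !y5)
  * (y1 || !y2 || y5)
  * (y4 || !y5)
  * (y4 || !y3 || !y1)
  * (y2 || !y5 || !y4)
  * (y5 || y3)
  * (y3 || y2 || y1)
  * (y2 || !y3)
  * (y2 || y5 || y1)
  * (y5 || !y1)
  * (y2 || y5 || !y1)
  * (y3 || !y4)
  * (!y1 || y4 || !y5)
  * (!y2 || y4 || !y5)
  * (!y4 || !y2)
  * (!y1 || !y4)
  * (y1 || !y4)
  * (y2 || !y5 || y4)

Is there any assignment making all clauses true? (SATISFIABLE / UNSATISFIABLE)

UNSATISFIABLE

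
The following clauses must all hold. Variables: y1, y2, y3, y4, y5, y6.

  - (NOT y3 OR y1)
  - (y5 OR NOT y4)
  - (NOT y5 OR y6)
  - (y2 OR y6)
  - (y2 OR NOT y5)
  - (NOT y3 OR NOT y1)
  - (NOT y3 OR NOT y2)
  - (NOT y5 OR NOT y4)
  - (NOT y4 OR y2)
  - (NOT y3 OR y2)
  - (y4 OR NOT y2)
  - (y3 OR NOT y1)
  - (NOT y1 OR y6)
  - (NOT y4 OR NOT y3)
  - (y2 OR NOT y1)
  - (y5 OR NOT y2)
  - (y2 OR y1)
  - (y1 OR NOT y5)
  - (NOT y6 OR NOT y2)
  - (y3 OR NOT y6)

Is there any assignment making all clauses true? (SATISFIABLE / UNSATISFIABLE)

y2 = True:
  propagation gives y3=False, y4=True, y5=True; an empty clause results — contradiction.
y2 = False:
  propagation gives y6=True, y5=False, y4=False, y3=False; an empty clause results — contradiction.
Every branch closes, so no satisfying assignment exists.

UNSATISFIABLE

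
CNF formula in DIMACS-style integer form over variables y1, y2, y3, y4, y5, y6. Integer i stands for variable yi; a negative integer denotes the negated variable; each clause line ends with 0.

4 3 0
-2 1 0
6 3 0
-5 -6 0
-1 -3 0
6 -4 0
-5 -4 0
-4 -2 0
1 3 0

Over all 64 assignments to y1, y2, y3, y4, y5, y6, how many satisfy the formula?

The models are:
  y1=0 y2=0 y3=1 y4=0 y5=0 y6=0
  y1=0 y2=0 y3=1 y4=0 y5=0 y6=1
  y1=0 y2=0 y3=1 y4=0 y5=1 y6=0
  y1=0 y2=0 y3=1 y4=1 y5=0 y6=1
  y1=1 y2=0 y3=0 y4=1 y5=0 y6=1
That's 5 in total.

5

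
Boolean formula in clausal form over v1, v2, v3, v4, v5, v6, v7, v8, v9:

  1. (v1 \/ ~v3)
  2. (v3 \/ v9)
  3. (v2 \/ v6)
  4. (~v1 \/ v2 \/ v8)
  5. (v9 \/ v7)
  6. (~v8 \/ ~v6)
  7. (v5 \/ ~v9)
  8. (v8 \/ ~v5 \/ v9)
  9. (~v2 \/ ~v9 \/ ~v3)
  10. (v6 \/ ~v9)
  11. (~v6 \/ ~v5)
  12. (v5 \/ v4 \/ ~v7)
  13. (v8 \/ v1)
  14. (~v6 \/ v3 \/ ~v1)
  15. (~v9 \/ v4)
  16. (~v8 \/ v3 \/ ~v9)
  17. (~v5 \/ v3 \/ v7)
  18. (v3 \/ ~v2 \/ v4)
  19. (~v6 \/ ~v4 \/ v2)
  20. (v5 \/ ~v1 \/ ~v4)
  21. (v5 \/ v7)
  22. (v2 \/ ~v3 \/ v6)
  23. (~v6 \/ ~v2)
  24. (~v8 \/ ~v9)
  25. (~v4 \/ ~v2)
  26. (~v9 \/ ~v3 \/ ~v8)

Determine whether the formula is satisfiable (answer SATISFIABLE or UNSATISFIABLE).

SATISFIABLE

Set v1 = True and propagate.
Branch on v2: take v2 = True.
  then v6 is forced to False.
  then v9 is forced to False.
  then v3 is forced to True.
  then v7 is forced to True.
  then v4 is forced to False.
  then v5 is forced to True.
  then v8 is forced to True.
Every clause has at least one true literal under this assignment.
So v1=1, v2=1, v3=1, v4=0, v5=1, v6=0, v7=1, v8=1, v9=0 is a satisfying assignment.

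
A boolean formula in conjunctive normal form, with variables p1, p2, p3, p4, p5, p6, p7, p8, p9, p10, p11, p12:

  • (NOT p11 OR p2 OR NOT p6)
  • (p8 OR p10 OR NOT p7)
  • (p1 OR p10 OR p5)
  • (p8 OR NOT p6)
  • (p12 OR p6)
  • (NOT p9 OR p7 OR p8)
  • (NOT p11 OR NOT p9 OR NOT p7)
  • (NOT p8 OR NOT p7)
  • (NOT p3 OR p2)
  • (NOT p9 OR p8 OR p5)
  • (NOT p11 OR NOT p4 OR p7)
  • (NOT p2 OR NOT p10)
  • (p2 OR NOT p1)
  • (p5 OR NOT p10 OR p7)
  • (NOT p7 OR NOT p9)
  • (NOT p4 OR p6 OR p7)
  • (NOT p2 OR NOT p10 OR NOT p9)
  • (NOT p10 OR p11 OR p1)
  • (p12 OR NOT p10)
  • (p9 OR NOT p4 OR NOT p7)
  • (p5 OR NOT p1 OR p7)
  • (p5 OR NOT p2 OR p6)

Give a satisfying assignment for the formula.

Pure literal: p4 appears only negated; assign p4 = False.
Pure literal: p5 appears only positively; assign p5 = True.
Set p1 = True and propagate.
  then p2 is forced to True.
  then p10 is forced to False.
The remaining clauses are satisfied by p3 = True, p6 = False, p7 = False, p8 = True, p9 = True, p11 = True, p12 = True.
Every clause has at least one true literal under this assignment.

p1 = T, p2 = T, p3 = T, p4 = F, p5 = T, p6 = F, p7 = F, p8 = T, p9 = T, p10 = F, p11 = T, p12 = T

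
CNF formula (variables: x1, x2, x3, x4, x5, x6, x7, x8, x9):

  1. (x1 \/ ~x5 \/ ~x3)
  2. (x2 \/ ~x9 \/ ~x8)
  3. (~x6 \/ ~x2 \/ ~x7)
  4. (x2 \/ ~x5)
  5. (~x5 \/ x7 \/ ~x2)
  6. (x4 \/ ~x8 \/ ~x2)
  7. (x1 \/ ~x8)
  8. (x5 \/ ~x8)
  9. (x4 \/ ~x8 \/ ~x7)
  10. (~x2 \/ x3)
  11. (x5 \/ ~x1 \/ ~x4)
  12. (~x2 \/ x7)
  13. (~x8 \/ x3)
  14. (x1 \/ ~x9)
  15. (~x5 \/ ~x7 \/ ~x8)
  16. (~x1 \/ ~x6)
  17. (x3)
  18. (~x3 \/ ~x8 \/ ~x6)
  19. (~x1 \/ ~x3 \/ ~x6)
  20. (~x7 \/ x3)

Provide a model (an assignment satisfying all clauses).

x1 = False, x2 = True, x3 = True, x4 = True, x5 = False, x6 = False, x7 = True, x8 = False, x9 = False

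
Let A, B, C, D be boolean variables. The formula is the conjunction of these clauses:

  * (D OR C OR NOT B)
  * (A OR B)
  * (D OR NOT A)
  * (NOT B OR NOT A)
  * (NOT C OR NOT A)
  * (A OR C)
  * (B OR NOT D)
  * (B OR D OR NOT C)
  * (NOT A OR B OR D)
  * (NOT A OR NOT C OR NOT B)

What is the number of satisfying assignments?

2

Satisfying assignments:
  A=0 B=1 C=1 D=0
  A=0 B=1 C=1 D=1
That's 2 in total.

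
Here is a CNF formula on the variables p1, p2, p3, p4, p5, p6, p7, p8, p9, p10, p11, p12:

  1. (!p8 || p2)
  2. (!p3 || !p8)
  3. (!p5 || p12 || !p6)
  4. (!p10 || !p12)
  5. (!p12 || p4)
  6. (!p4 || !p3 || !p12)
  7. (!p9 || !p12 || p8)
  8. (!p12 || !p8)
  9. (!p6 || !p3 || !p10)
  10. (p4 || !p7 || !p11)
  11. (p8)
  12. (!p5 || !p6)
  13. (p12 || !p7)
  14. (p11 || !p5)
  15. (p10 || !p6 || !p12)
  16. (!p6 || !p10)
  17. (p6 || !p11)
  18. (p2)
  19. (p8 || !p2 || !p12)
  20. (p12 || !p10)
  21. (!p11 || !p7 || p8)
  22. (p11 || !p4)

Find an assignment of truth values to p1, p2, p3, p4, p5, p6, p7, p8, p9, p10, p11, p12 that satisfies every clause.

p1 = F  p2 = T  p3 = F  p4 = T  p5 = F  p6 = T  p7 = F  p8 = T  p9 = T  p10 = F  p11 = T  p12 = F

Unit propagation: (p8) forces p8 = True.
(p2) is a unit clause, so p2 = True.
The clause (!p3) is unit: p3 must be False.
(!p12) is a unit clause, so p12 = False.
Unit propagation: (!p7) forces p7 = False.
The clause (!p10) is unit: p10 must be False.
p5 occurs only negated in the remaining clauses — set p5 = False.
Branch on p4: take p4 = True.
  then p11 is forced to True.
  then p6 is forced to True.
p1, p9 are now unconstrained; take p1 = False, p9 = True.
Check each clause:
  1. (p2 || !p8) — p2 is true.
  2. (!p3 || !p8) — !p3 is true.
  3. (p12 || !p6 || !p5) — !p5 is true.
  4. (!p10 || !p12) — !p12 is true.
  5. (!p12 || p4) — p4 is true.
  6. (!p12 || !p4 || !p3) — !p3 is true.
  7. (p8 || !p12 || !p9) — p8 is true.
  8. (!p12 || !p8) — !p12 is true.
  9. (!p3 || !p6 || !p10) — !p3 is true.
  10. (!p11 || p4 || !p7) — !p7 is true.
  11. (p8) — p8 is true.
  12. (!p5 || !p6) — !p5 is true.
  13. (!p7 || p12) — !p7 is true.
  14. (!p5 || p11) — p11 is true.
  15. (!p6 || p10 || !p12) — !p12 is true.
  16. (!p6 || !p10) — !p10 is true.
  17. (p6 || !p11) — p6 is true.
  18. (p2) — p2 is true.
  19. (!p2 || !p12 || p8) — p8 is true.
  20. (!p10 || p12) — !p10 is true.
  21. (!p7 || !p11 || p8) — p8 is true.
  22. (p11 || !p4) — p11 is true.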